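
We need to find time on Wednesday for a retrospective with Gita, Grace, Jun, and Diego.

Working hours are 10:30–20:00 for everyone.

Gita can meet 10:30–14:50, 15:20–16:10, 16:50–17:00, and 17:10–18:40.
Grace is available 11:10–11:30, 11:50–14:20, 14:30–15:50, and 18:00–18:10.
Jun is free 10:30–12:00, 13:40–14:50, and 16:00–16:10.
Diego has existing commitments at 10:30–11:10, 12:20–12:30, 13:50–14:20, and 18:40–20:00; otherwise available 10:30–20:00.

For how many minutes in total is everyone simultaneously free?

60 minutes

Diego free within 10:30–20:00: 11:10–12:20, 12:30–13:50, 14:20–18:40.
Gita ∩ Grace: 11:10–11:30, 11:50–14:20, 14:30–14:50, 15:20–15:50, 18:00–18:10.
Gita ∩ Grace ∩ Jun: 11:10–11:30, 11:50–12:00, 13:40–14:20, 14:30–14:50.
Gita ∩ Grace ∩ Jun ∩ Diego: 11:10–11:30, 11:50–12:00, 13:40–13:50, 14:30–14:50.
Total common minutes: 20 + 10 + 10 + 20 = 60.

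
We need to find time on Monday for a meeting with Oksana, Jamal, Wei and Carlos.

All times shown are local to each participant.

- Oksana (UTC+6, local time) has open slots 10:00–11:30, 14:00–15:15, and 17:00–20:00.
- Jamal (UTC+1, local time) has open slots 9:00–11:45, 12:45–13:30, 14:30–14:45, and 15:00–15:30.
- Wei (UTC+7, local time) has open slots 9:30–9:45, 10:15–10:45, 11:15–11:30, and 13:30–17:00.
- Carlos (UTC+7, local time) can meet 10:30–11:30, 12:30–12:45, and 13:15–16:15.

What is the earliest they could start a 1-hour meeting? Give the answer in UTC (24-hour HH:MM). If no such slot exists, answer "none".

Oksana → UTC: 04:00–05:30, 08:00–09:15, 11:00–14:00.
Jamal → UTC: 08:00–10:45, 11:45–12:30, 13:30–13:45, 14:00–14:30.
Wei → UTC: 02:30–02:45, 03:15–03:45, 04:15–04:30, 06:30–10:00.
Carlos → UTC: 03:30–04:30, 05:30–05:45, 06:15–09:15.
Oksana ∩ Jamal: 08:00–09:15, 11:45–12:30, 13:30–13:45.
Oksana ∩ Jamal ∩ Wei: 08:00–09:15.
Oksana ∩ Jamal ∩ Wei ∩ Carlos: 08:00–09:15.
Windows ≥ 60 min: 08:00–09:15.
Earliest such window starts at 08:00.

08:00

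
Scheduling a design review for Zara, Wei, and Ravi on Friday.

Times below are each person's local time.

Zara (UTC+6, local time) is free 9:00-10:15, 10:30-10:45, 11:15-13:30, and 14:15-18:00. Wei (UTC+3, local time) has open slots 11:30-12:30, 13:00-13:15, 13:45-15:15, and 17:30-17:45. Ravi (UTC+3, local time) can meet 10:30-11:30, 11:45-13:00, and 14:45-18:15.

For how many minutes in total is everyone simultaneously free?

Zara → UTC: 03:00–04:15, 04:30–04:45, 05:15–07:30, 08:15–12:00.
Wei → UTC: 08:30–09:30, 10:00–10:15, 10:45–12:15, 14:30–14:45.
Ravi → UTC: 07:30–08:30, 08:45–10:00, 11:45–15:15.
Zara ∩ Wei: 08:30–09:30, 10:00–10:15, 10:45–12:00.
Zara ∩ Wei ∩ Ravi: 08:45–09:30, 11:45–12:00.
Total common minutes: 45 + 15 = 60.

60 minutes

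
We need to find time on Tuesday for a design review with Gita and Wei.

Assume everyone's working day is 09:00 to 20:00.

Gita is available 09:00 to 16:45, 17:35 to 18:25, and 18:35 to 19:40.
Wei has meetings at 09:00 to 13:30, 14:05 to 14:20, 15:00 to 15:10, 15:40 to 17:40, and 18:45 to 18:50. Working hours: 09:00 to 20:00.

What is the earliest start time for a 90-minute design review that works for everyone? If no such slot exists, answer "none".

Wei free within 09:00–20:00: 13:30–14:05, 14:20–15:00, 15:10–15:40, 17:40–18:45, 18:50–20:00.
Gita ∩ Wei: 13:30–14:05, 14:20–15:00, 15:10–15:40, 17:40–18:25, 18:35–18:45, 18:50–19:40.
Windows ≥ 90 min: (none).

none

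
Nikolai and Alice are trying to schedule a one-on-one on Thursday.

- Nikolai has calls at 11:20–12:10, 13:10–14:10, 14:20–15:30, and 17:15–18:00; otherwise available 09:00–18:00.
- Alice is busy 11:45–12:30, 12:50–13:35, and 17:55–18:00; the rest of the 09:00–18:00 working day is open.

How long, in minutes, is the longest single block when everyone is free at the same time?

Nikolai free within 09:00–18:00: 09:00–11:20, 12:10–13:10, 14:10–14:20, 15:30–17:15.
Alice free within 09:00–18:00: 09:00–11:45, 12:30–12:50, 13:35–17:55.
Nikolai ∩ Alice: 09:00–11:20, 12:30–12:50, 14:10–14:20, 15:30–17:15.
Common window lengths: 140, 20, 10, 105 min; longest is 140.

140 minutes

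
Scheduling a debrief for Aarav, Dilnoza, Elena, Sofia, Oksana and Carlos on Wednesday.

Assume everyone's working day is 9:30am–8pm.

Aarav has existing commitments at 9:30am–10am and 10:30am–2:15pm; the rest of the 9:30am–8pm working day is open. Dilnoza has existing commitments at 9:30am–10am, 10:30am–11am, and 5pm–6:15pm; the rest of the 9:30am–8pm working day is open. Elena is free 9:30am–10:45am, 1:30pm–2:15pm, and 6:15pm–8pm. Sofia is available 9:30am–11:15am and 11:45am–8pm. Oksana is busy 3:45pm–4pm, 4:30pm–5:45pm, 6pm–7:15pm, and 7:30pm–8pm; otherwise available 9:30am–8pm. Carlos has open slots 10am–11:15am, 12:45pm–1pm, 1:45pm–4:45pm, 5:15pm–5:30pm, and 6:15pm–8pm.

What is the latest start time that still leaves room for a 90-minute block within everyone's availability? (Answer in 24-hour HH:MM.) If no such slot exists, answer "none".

none

Aarav free within 09:30–20:00: 10:00–10:30, 14:15–20:00.
Dilnoza free within 09:30–20:00: 10:00–10:30, 11:00–17:00, 18:15–20:00.
Oksana free within 09:30–20:00: 09:30–15:45, 16:00–16:30, 17:45–18:00, 19:15–19:30.
Aarav ∩ Dilnoza: 10:00–10:30, 14:15–17:00, 18:15–20:00.
Aarav ∩ Dilnoza ∩ Elena: 10:00–10:30, 18:15–20:00.
Aarav ∩ Dilnoza ∩ Elena ∩ Sofia: 10:00–10:30, 18:15–20:00.
Aarav ∩ Dilnoza ∩ Elena ∩ Sofia ∩ Oksana: 10:00–10:30, 19:15–19:30.
Aarav ∩ Dilnoza ∩ Elena ∩ Sofia ∩ Oksana ∩ Carlos: 10:00–10:30, 19:15–19:30.
Windows ≥ 90 min: (none).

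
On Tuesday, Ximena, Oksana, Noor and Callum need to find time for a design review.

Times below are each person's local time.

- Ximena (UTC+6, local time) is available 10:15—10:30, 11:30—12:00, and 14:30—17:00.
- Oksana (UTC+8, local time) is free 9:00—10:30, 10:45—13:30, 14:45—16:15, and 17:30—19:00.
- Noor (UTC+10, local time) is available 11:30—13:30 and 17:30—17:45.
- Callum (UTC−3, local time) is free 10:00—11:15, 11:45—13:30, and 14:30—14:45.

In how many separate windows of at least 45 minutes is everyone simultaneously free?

Ximena → UTC: 04:15–04:30, 05:30–06:00, 08:30–11:00.
Oksana → UTC: 01:00–02:30, 02:45–05:30, 06:45–08:15, 09:30–11:00.
Noor → UTC: 01:30–03:30, 07:30–07:45.
Callum → UTC: 13:00–14:15, 14:45–16:30, 17:30–17:45.
Ximena ∩ Oksana: 04:15–04:30, 09:30–11:00.
Ximena ∩ Oksana ∩ Noor: (none).
Ximena ∩ Oksana ∩ Noor ∩ Callum: (none).
Windows ≥ 45 min: (none).
That's 0 windows.

0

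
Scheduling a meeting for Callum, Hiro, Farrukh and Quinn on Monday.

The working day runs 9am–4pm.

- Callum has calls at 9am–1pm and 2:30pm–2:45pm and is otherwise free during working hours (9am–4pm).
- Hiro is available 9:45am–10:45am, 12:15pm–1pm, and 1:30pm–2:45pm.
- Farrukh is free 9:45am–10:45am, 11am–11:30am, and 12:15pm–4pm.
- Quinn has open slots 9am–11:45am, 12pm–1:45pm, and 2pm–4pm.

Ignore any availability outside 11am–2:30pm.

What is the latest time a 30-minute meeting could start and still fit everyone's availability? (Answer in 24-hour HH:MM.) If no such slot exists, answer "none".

Callum free within 09:00–16:00: 13:00–14:30, 14:45–16:00.
Callum ∩ Hiro: 13:30–14:30.
Callum ∩ Hiro ∩ Farrukh: 13:30–14:30.
Callum ∩ Hiro ∩ Farrukh ∩ Quinn: 13:30–13:45, 14:00–14:30.
Restricted to 11:00–14:30: 13:30–13:45, 14:00–14:30.
Windows ≥ 30 min: 14:00–14:30.
Latest start in the last window 14:00–14:30 is 14:30 − 30 min = 14:00.

14:00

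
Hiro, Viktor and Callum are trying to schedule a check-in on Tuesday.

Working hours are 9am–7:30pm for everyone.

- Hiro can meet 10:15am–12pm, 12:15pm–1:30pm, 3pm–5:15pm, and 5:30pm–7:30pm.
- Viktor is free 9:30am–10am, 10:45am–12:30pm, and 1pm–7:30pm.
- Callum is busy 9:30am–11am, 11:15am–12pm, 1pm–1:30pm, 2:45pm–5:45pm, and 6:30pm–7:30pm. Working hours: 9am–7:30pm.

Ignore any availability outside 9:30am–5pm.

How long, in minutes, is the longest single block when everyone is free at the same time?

Callum free within 09:00–19:30: 09:00–09:30, 11:00–11:15, 12:00–13:00, 13:30–14:45, 17:45–18:30.
Hiro ∩ Viktor: 10:45–12:00, 12:15–12:30, 13:00–13:30, 15:00–17:15, 17:30–19:30.
Hiro ∩ Viktor ∩ Callum: 11:00–11:15, 12:15–12:30, 17:45–18:30.
Restricted to 09:30–17:00: 11:00–11:15, 12:15–12:30.
Common window lengths: 15, 15 min; longest is 15.

15 minutes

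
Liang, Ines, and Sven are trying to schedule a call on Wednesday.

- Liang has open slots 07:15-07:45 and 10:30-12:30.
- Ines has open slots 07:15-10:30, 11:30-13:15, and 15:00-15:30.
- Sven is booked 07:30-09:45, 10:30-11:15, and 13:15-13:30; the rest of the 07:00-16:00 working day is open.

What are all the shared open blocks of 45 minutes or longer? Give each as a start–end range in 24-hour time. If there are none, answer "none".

11:30–12:30

Sven free within 07:00–16:00: 07:00–07:30, 09:45–10:30, 11:15–13:15, 13:30–16:00.
Liang ∩ Ines: 07:15–07:45, 11:30–12:30.
Liang ∩ Ines ∩ Sven: 07:15–07:30, 11:30–12:30.
Windows ≥ 45 min: 11:30–12:30.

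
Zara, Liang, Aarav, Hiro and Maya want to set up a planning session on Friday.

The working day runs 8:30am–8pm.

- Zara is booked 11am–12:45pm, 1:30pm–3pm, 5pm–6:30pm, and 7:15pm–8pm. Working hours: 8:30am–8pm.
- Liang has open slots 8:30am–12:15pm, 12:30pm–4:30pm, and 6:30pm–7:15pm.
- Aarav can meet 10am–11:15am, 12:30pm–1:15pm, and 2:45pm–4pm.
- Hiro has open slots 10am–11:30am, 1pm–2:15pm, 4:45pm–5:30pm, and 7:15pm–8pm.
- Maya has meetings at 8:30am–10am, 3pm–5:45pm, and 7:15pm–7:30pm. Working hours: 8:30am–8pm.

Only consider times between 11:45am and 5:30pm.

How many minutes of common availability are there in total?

15 minutes

Zara free within 08:30–20:00: 08:30–11:00, 12:45–13:30, 15:00–17:00, 18:30–19:15.
Maya free within 08:30–20:00: 10:00–15:00, 17:45–19:15, 19:30–20:00.
Zara ∩ Liang: 08:30–11:00, 12:45–13:30, 15:00–16:30, 18:30–19:15.
Zara ∩ Liang ∩ Aarav: 10:00–11:00, 12:45–13:15, 15:00–16:00.
Zara ∩ Liang ∩ Aarav ∩ Hiro: 10:00–11:00, 13:00–13:15.
Zara ∩ Liang ∩ Aarav ∩ Hiro ∩ Maya: 10:00–11:00, 13:00–13:15.
Restricted to 11:45–17:30: 13:00–13:15.
Total common minutes: 15.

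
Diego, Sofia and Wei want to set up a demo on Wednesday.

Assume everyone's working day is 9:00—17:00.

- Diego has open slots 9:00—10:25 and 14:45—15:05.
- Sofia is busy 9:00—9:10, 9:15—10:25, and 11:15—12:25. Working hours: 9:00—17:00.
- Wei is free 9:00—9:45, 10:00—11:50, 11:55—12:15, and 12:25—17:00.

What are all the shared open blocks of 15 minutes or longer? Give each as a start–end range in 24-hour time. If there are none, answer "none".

14:45–15:05

Sofia free within 09:00–17:00: 09:10–09:15, 10:25–11:15, 12:25–17:00.
Diego ∩ Sofia: 09:10–09:15, 14:45–15:05.
Diego ∩ Sofia ∩ Wei: 09:10–09:15, 14:45–15:05.
Windows ≥ 15 min: 14:45–15:05.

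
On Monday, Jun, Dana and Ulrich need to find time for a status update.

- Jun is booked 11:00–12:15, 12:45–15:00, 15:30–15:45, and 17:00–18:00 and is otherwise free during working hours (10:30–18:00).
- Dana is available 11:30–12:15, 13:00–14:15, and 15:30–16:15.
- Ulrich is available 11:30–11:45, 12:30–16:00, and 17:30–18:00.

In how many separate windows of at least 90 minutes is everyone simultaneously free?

Jun free within 10:30–18:00: 10:30–11:00, 12:15–12:45, 15:00–15:30, 15:45–17:00.
Jun ∩ Dana: 15:45–16:15.
Jun ∩ Dana ∩ Ulrich: 15:45–16:00.
Windows ≥ 90 min: (none).
That's 0 windows.

0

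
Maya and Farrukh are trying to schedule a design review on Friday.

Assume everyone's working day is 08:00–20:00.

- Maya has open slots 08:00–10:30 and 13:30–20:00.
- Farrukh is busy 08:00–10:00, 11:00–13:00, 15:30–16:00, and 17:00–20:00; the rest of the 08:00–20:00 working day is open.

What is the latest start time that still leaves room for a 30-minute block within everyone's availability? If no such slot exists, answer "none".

Farrukh free within 08:00–20:00: 10:00–11:00, 13:00–15:30, 16:00–17:00.
Maya ∩ Farrukh: 10:00–10:30, 13:30–15:30, 16:00–17:00.
Windows ≥ 30 min: 10:00–10:30, 13:30–15:30, 16:00–17:00.
Latest start in the last window 16:00–17:00 is 17:00 − 30 min = 16:30.

16:30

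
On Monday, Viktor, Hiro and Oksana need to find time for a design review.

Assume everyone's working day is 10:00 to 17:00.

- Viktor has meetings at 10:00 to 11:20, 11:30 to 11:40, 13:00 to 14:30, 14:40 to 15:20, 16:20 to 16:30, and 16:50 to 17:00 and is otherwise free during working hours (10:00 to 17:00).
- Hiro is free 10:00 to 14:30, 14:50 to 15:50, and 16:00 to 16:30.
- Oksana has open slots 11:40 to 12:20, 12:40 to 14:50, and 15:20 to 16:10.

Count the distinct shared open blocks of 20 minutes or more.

Viktor free within 10:00–17:00: 11:20–11:30, 11:40–13:00, 14:30–14:40, 15:20–16:20, 16:30–16:50.
Viktor ∩ Hiro: 11:20–11:30, 11:40–13:00, 15:20–15:50, 16:00–16:20.
Viktor ∩ Hiro ∩ Oksana: 11:40–12:20, 12:40–13:00, 15:20–15:50, 16:00–16:10.
Windows ≥ 20 min: 11:40–12:20, 12:40–13:00, 15:20–15:50.
That's 3 windows.

3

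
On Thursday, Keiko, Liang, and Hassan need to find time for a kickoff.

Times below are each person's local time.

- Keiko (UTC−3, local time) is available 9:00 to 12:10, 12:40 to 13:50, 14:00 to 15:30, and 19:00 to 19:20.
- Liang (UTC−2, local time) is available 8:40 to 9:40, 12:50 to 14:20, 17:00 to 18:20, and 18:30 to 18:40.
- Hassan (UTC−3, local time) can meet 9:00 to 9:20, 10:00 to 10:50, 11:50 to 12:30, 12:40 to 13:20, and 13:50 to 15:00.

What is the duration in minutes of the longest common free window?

40 minutes

Keiko → UTC: 12:00–15:10, 15:40–16:50, 17:00–18:30, 22:00–22:20.
Liang → UTC: 10:40–11:40, 14:50–16:20, 19:00–20:20, 20:30–20:40.
Hassan → UTC: 12:00–12:20, 13:00–13:50, 14:50–15:30, 15:40–16:20, 16:50–18:00.
Keiko ∩ Liang: 14:50–15:10, 15:40–16:20.
Keiko ∩ Liang ∩ Hassan: 14:50–15:10, 15:40–16:20.
Common window lengths: 20, 40 min; longest is 40.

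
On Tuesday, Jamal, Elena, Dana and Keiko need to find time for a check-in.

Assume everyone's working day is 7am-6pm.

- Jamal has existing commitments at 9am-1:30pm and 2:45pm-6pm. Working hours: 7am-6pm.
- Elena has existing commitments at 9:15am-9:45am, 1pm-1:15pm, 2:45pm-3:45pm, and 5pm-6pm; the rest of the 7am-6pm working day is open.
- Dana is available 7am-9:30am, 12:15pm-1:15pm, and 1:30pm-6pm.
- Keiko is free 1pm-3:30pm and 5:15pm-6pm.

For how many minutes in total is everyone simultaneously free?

Jamal free within 07:00–18:00: 07:00–09:00, 13:30–14:45.
Elena free within 07:00–18:00: 07:00–09:15, 09:45–13:00, 13:15–14:45, 15:45–17:00.
Jamal ∩ Elena: 07:00–09:00, 13:30–14:45.
Jamal ∩ Elena ∩ Dana: 07:00–09:00, 13:30–14:45.
Jamal ∩ Elena ∩ Dana ∩ Keiko: 13:30–14:45.
Total common minutes: 75.

75 minutes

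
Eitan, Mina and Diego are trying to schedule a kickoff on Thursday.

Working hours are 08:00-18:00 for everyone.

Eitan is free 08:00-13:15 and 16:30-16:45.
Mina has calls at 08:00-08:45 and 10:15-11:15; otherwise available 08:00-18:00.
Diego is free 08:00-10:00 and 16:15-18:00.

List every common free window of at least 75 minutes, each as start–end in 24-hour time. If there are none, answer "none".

08:45–10:00

Mina free within 08:00–18:00: 08:45–10:15, 11:15–18:00.
Eitan ∩ Mina: 08:45–10:15, 11:15–13:15, 16:30–16:45.
Eitan ∩ Mina ∩ Diego: 08:45–10:00, 16:30–16:45.
Windows ≥ 75 min: 08:45–10:00.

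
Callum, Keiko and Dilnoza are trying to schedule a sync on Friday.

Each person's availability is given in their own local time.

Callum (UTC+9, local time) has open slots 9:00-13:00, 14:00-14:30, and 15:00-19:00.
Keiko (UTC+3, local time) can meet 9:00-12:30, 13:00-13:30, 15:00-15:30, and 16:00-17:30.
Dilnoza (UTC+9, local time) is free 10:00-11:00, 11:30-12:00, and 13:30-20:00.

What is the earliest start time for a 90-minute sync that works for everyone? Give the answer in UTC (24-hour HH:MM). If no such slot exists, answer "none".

Callum → UTC: 00:00–04:00, 05:00–05:30, 06:00–10:00.
Keiko → UTC: 06:00–09:30, 10:00–10:30, 12:00–12:30, 13:00–14:30.
Dilnoza → UTC: 01:00–02:00, 02:30–03:00, 04:30–11:00.
Callum ∩ Keiko: 06:00–09:30.
Callum ∩ Keiko ∩ Dilnoza: 06:00–09:30.
Windows ≥ 90 min: 06:00–09:30.
Earliest such window starts at 06:00.

06:00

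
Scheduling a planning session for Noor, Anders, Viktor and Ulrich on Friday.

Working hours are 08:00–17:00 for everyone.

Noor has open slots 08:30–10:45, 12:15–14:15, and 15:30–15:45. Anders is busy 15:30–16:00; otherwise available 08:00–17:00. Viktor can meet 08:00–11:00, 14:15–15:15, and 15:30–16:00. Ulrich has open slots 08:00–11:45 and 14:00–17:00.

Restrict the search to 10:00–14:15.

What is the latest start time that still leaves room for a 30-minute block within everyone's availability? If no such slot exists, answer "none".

10:15

Anders free within 08:00–17:00: 08:00–15:30, 16:00–17:00.
Noor ∩ Anders: 08:30–10:45, 12:15–14:15.
Noor ∩ Anders ∩ Viktor: 08:30–10:45.
Noor ∩ Anders ∩ Viktor ∩ Ulrich: 08:30–10:45.
Restricted to 10:00–14:15: 10:00–10:45.
Windows ≥ 30 min: 10:00–10:45.
Latest start in the last window 10:00–10:45 is 10:45 − 30 min = 10:15.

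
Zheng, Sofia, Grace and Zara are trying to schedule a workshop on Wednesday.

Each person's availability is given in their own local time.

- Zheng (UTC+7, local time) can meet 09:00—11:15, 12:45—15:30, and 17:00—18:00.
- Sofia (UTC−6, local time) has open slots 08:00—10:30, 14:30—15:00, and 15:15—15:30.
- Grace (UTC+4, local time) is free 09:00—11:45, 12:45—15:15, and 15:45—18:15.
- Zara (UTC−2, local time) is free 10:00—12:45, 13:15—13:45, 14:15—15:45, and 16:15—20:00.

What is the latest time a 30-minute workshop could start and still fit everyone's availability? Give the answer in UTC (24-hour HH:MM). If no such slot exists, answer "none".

none

Zheng → UTC: 02:00–04:15, 05:45–08:30, 10:00–11:00.
Sofia → UTC: 14:00–16:30, 20:30–21:00, 21:15–21:30.
Grace → UTC: 05:00–07:45, 08:45–11:15, 11:45–14:15.
Zara → UTC: 12:00–14:45, 15:15–15:45, 16:15–17:45, 18:15–22:00.
Zheng ∩ Sofia: (none).
Zheng ∩ Sofia ∩ Grace: (none).
Zheng ∩ Sofia ∩ Grace ∩ Zara: (none).
Windows ≥ 30 min: (none).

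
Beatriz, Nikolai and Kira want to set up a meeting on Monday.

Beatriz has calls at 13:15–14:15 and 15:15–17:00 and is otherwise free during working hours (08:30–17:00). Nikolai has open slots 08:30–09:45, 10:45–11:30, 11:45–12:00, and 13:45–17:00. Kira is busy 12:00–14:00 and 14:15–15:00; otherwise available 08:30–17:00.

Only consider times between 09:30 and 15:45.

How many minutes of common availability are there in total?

Beatriz free within 08:30–17:00: 08:30–13:15, 14:15–15:15.
Kira free within 08:30–17:00: 08:30–12:00, 14:00–14:15, 15:00–17:00.
Beatriz ∩ Nikolai: 08:30–09:45, 10:45–11:30, 11:45–12:00, 14:15–15:15.
Beatriz ∩ Nikolai ∩ Kira: 08:30–09:45, 10:45–11:30, 11:45–12:00, 15:00–15:15.
Restricted to 09:30–15:45: 09:30–09:45, 10:45–11:30, 11:45–12:00, 15:00–15:15.
Total common minutes: 15 + 45 + 15 + 15 = 90.

90 minutes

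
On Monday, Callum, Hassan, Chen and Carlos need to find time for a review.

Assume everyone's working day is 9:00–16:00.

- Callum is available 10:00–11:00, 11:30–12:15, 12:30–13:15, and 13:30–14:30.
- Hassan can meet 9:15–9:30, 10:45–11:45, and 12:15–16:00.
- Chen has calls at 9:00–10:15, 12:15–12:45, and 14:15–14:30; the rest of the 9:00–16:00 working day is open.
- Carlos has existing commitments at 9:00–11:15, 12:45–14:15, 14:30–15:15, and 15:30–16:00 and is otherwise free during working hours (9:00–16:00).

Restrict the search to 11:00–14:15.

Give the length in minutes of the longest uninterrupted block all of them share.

Chen free within 09:00–16:00: 10:15–12:15, 12:45–14:15, 14:30–16:00.
Carlos free within 09:00–16:00: 11:15–12:45, 14:15–14:30, 15:15–15:30.
Callum ∩ Hassan: 10:45–11:00, 11:30–11:45, 12:30–13:15, 13:30–14:30.
Callum ∩ Hassan ∩ Chen: 10:45–11:00, 11:30–11:45, 12:45–13:15, 13:30–14:15.
Callum ∩ Hassan ∩ Chen ∩ Carlos: 11:30–11:45.
Restricted to 11:00–14:15: 11:30–11:45.
Single common window of 15 minutes.

15 minutes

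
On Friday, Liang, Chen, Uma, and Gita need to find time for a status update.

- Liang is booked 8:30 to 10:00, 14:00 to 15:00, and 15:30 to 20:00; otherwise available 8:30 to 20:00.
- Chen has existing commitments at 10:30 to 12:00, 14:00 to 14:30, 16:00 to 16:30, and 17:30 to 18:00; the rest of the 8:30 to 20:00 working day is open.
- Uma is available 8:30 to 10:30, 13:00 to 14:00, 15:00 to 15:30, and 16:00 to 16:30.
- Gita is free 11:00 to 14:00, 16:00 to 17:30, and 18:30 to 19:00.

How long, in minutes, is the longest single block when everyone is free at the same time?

60 minutes

Liang free within 08:30–20:00: 10:00–14:00, 15:00–15:30.
Chen free within 08:30–20:00: 08:30–10:30, 12:00–14:00, 14:30–16:00, 16:30–17:30, 18:00–20:00.
Liang ∩ Chen: 10:00–10:30, 12:00–14:00, 15:00–15:30.
Liang ∩ Chen ∩ Uma: 10:00–10:30, 13:00–14:00, 15:00–15:30.
Liang ∩ Chen ∩ Uma ∩ Gita: 13:00–14:00.
Single common window of 60 minutes.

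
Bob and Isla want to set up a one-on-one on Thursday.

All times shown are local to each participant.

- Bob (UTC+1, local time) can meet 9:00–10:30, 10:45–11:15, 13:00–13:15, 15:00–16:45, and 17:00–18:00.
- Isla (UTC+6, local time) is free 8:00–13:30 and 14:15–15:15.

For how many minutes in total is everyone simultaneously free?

60 minutes

Bob → UTC: 08:00–09:30, 09:45–10:15, 12:00–12:15, 14:00–15:45, 16:00–17:00.
Isla → UTC: 02:00–07:30, 08:15–09:15.
Bob ∩ Isla: 08:15–09:15.
Total common minutes: 60.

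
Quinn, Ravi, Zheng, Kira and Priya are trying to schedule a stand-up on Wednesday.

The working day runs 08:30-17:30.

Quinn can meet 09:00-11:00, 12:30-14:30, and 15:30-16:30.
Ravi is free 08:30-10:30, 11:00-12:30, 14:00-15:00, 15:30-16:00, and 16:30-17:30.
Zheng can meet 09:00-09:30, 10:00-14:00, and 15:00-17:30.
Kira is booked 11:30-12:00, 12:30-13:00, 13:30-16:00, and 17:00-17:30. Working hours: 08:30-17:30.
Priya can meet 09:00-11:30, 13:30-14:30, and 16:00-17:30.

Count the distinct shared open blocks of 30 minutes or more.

Kira free within 08:30–17:30: 08:30–11:30, 12:00–12:30, 13:00–13:30, 16:00–17:00.
Quinn ∩ Ravi: 09:00–10:30, 14:00–14:30, 15:30–16:00.
Quinn ∩ Ravi ∩ Zheng: 09:00–09:30, 10:00–10:30, 15:30–16:00.
Quinn ∩ Ravi ∩ Zheng ∩ Kira: 09:00–09:30, 10:00–10:30.
Quinn ∩ Ravi ∩ Zheng ∩ Kira ∩ Priya: 09:00–09:30, 10:00–10:30.
Windows ≥ 30 min: 09:00–09:30, 10:00–10:30.
That's 2 windows.

2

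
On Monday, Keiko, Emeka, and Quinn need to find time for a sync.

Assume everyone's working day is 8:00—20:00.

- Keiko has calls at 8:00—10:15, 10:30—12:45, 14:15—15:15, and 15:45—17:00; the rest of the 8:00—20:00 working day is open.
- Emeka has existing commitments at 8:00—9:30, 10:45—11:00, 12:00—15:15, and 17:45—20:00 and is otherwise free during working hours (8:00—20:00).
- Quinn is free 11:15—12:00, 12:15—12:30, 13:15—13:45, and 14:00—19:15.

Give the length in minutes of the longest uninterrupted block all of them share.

Keiko free within 08:00–20:00: 10:15–10:30, 12:45–14:15, 15:15–15:45, 17:00–20:00.
Emeka free within 08:00–20:00: 09:30–10:45, 11:00–12:00, 15:15–17:45.
Keiko ∩ Emeka: 10:15–10:30, 15:15–15:45, 17:00–17:45.
Keiko ∩ Emeka ∩ Quinn: 15:15–15:45, 17:00–17:45.
Common window lengths: 30, 45 min; longest is 45.

45 minutes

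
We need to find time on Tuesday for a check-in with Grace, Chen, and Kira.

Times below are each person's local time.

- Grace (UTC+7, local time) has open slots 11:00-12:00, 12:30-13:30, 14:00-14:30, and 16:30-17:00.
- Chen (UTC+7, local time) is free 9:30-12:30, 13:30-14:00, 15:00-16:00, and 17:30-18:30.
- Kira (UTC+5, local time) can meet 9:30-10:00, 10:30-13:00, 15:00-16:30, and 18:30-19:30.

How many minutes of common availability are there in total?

30 minutes

Grace → UTC: 04:00–05:00, 05:30–06:30, 07:00–07:30, 09:30–10:00.
Chen → UTC: 02:30–05:30, 06:30–07:00, 08:00–09:00, 10:30–11:30.
Kira → UTC: 04:30–05:00, 05:30–08:00, 10:00–11:30, 13:30–14:30.
Grace ∩ Chen: 04:00–05:00.
Grace ∩ Chen ∩ Kira: 04:30–05:00.
Total common minutes: 30.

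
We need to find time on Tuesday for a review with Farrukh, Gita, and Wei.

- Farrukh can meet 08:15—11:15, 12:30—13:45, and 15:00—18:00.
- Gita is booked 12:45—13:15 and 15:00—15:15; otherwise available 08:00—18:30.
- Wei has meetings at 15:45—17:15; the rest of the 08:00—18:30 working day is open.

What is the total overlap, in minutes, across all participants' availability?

300 minutes

Gita free within 08:00–18:30: 08:00–12:45, 13:15–15:00, 15:15–18:30.
Wei free within 08:00–18:30: 08:00–15:45, 17:15–18:30.
Farrukh ∩ Gita: 08:15–11:15, 12:30–12:45, 13:15–13:45, 15:15–18:00.
Farrukh ∩ Gita ∩ Wei: 08:15–11:15, 12:30–12:45, 13:15–13:45, 15:15–15:45, 17:15–18:00.
Total common minutes: 180 + 15 + 30 + 30 + 45 = 300.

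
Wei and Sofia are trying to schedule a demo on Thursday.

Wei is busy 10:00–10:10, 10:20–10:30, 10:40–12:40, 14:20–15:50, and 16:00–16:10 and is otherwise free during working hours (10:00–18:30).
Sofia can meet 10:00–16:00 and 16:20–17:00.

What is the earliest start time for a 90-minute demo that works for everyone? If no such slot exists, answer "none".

12:40

Wei free within 10:00–18:30: 10:10–10:20, 10:30–10:40, 12:40–14:20, 15:50–16:00, 16:10–18:30.
Wei ∩ Sofia: 10:10–10:20, 10:30–10:40, 12:40–14:20, 15:50–16:00, 16:20–17:00.
Windows ≥ 90 min: 12:40–14:20.
Earliest such window starts at 12:40.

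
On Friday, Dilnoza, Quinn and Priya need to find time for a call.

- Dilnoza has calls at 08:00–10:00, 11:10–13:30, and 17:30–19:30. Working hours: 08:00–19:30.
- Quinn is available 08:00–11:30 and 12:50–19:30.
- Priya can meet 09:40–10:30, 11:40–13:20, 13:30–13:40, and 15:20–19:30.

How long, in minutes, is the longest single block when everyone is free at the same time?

130 minutes

Dilnoza free within 08:00–19:30: 10:00–11:10, 13:30–17:30.
Dilnoza ∩ Quinn: 10:00–11:10, 13:30–17:30.
Dilnoza ∩ Quinn ∩ Priya: 10:00–10:30, 13:30–13:40, 15:20–17:30.
Common window lengths: 30, 10, 130 min; longest is 130.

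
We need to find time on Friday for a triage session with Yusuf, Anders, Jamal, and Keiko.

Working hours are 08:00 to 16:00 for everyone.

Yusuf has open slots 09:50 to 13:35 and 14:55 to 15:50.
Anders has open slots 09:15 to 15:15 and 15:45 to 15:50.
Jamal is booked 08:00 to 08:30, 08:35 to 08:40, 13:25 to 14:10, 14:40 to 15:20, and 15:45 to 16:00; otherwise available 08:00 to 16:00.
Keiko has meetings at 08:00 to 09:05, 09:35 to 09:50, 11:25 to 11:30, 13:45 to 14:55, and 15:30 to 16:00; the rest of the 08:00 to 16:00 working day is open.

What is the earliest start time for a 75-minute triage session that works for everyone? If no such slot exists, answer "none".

Jamal free within 08:00–16:00: 08:30–08:35, 08:40–13:25, 14:10–14:40, 15:20–15:45.
Keiko free within 08:00–16:00: 09:05–09:35, 09:50–11:25, 11:30–13:45, 14:55–15:30.
Yusuf ∩ Anders: 09:50–13:35, 14:55–15:15, 15:45–15:50.
Yusuf ∩ Anders ∩ Jamal: 09:50–13:25.
Yusuf ∩ Anders ∩ Jamal ∩ Keiko: 09:50–11:25, 11:30–13:25.
Windows ≥ 75 min: 09:50–11:25, 11:30–13:25.
Earliest such window starts at 09:50.

09:50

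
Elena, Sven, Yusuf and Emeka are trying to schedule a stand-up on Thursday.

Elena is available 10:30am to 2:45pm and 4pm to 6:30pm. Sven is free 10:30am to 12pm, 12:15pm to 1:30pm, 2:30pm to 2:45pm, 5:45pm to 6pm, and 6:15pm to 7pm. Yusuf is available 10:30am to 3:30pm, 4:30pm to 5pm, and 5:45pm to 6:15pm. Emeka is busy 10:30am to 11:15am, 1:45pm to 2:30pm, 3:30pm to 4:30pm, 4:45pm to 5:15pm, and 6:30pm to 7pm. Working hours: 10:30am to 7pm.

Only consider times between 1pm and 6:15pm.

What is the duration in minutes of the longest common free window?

30 minutes

Emeka free within 10:30–19:00: 11:15–13:45, 14:30–15:30, 16:30–16:45, 17:15–18:30.
Elena ∩ Sven: 10:30–12:00, 12:15–13:30, 14:30–14:45, 17:45–18:00, 18:15–18:30.
Elena ∩ Sven ∩ Yusuf: 10:30–12:00, 12:15–13:30, 14:30–14:45, 17:45–18:00.
Elena ∩ Sven ∩ Yusuf ∩ Emeka: 11:15–12:00, 12:15–13:30, 14:30–14:45, 17:45–18:00.
Restricted to 13:00–18:15: 13:00–13:30, 14:30–14:45, 17:45–18:00.
Common window lengths: 30, 15, 15 min; longest is 30.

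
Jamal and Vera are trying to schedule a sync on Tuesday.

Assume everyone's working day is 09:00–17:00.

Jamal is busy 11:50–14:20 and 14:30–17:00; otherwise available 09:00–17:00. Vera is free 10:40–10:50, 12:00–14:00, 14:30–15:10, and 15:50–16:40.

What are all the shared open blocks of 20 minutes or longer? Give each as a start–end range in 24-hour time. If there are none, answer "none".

none

Jamal free within 09:00–17:00: 09:00–11:50, 14:20–14:30.
Jamal ∩ Vera: 10:40–10:50.
Windows ≥ 20 min: (none).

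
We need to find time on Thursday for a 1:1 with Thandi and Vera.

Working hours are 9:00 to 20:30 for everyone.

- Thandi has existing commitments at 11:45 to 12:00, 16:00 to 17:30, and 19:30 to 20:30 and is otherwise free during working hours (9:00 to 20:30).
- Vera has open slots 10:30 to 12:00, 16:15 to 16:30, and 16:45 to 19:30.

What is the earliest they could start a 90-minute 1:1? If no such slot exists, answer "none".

17:30

Thandi free within 09:00–20:30: 09:00–11:45, 12:00–16:00, 17:30–19:30.
Thandi ∩ Vera: 10:30–11:45, 17:30–19:30.
Windows ≥ 90 min: 17:30–19:30.
Earliest such window starts at 17:30.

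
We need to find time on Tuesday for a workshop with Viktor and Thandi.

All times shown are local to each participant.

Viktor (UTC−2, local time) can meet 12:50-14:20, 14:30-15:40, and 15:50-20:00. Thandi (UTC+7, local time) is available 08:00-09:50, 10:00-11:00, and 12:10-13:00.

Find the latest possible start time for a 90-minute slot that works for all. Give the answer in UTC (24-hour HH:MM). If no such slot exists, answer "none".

Viktor → UTC: 14:50–16:20, 16:30–17:40, 17:50–22:00.
Thandi → UTC: 01:00–02:50, 03:00–04:00, 05:10–06:00.
Viktor ∩ Thandi: (none).
Windows ≥ 90 min: (none).

none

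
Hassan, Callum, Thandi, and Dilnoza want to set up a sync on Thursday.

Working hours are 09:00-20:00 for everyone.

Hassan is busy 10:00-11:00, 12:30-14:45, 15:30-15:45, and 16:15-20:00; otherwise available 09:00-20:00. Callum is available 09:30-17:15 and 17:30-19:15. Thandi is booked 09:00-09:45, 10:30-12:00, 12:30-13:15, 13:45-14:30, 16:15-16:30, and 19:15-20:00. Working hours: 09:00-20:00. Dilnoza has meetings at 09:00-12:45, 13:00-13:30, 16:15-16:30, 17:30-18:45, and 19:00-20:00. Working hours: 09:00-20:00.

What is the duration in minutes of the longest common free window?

45 minutes

Hassan free within 09:00–20:00: 09:00–10:00, 11:00–12:30, 14:45–15:30, 15:45–16:15.
Thandi free within 09:00–20:00: 09:45–10:30, 12:00–12:30, 13:15–13:45, 14:30–16:15, 16:30–19:15.
Dilnoza free within 09:00–20:00: 12:45–13:00, 13:30–16:15, 16:30–17:30, 18:45–19:00.
Hassan ∩ Callum: 09:30–10:00, 11:00–12:30, 14:45–15:30, 15:45–16:15.
Hassan ∩ Callum ∩ Thandi: 09:45–10:00, 12:00–12:30, 14:45–15:30, 15:45–16:15.
Hassan ∩ Callum ∩ Thandi ∩ Dilnoza: 14:45–15:30, 15:45–16:15.
Common window lengths: 45, 30 min; longest is 45.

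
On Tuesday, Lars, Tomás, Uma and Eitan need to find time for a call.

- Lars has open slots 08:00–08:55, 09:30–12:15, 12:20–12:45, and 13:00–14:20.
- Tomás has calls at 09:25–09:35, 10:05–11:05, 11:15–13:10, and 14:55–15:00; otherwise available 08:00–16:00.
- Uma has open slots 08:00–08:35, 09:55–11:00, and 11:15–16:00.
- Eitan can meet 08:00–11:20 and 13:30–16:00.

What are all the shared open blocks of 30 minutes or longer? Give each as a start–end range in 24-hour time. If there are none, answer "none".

08:00–08:35, 13:30–14:20

Tomás free within 08:00–16:00: 08:00–09:25, 09:35–10:05, 11:05–11:15, 13:10–14:55, 15:00–16:00.
Lars ∩ Tomás: 08:00–08:55, 09:35–10:05, 11:05–11:15, 13:10–14:20.
Lars ∩ Tomás ∩ Uma: 08:00–08:35, 09:55–10:05, 13:10–14:20.
Lars ∩ Tomás ∩ Uma ∩ Eitan: 08:00–08:35, 09:55–10:05, 13:30–14:20.
Windows ≥ 30 min: 08:00–08:35, 13:30–14:20.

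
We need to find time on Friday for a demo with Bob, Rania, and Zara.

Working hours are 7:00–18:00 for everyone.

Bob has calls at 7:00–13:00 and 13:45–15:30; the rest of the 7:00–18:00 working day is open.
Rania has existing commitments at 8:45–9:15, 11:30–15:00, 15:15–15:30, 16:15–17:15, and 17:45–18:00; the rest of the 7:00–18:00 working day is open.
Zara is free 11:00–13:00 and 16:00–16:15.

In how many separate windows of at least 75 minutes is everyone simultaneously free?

0

Bob free within 07:00–18:00: 13:00–13:45, 15:30–18:00.
Rania free within 07:00–18:00: 07:00–08:45, 09:15–11:30, 15:00–15:15, 15:30–16:15, 17:15–17:45.
Bob ∩ Rania: 15:30–16:15, 17:15–17:45.
Bob ∩ Rania ∩ Zara: 16:00–16:15.
Windows ≥ 75 min: (none).
That's 0 windows.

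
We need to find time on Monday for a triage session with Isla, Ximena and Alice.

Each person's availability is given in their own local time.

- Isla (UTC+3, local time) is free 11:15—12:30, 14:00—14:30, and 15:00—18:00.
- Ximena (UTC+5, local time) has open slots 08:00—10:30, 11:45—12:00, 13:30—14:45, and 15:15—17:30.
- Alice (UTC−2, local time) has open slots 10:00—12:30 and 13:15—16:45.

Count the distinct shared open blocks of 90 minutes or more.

Isla → UTC: 08:15–09:30, 11:00–11:30, 12:00–15:00.
Ximena → UTC: 03:00–05:30, 06:45–07:00, 08:30–09:45, 10:15–12:30.
Alice → UTC: 12:00–14:30, 15:15–18:45.
Isla ∩ Ximena: 08:30–09:30, 11:00–11:30, 12:00–12:30.
Isla ∩ Ximena ∩ Alice: 12:00–12:30.
Windows ≥ 90 min: (none).
That's 0 windows.

0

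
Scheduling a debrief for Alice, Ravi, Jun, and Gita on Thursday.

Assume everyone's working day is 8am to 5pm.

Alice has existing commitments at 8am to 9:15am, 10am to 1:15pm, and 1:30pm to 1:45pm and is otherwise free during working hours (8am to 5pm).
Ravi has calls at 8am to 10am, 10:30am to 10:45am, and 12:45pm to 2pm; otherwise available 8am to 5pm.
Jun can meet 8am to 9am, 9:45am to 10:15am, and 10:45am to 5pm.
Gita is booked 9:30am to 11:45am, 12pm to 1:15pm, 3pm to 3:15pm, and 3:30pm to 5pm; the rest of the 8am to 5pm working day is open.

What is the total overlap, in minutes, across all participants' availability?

75 minutes

Alice free within 08:00–17:00: 09:15–10:00, 13:15–13:30, 13:45–17:00.
Ravi free within 08:00–17:00: 10:00–10:30, 10:45–12:45, 14:00–17:00.
Gita free within 08:00–17:00: 08:00–09:30, 11:45–12:00, 13:15–15:00, 15:15–15:30.
Alice ∩ Ravi: 14:00–17:00.
Alice ∩ Ravi ∩ Jun: 14:00–17:00.
Alice ∩ Ravi ∩ Jun ∩ Gita: 14:00–15:00, 15:15–15:30.
Total common minutes: 60 + 15 = 75.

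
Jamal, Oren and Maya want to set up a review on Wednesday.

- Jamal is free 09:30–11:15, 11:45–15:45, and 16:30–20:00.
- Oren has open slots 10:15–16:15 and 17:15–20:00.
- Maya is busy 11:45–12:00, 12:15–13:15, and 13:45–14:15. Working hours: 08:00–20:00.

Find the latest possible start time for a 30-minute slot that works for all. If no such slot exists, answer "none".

19:30

Maya free within 08:00–20:00: 08:00–11:45, 12:00–12:15, 13:15–13:45, 14:15–20:00.
Jamal ∩ Oren: 10:15–11:15, 11:45–15:45, 17:15–20:00.
Jamal ∩ Oren ∩ Maya: 10:15–11:15, 12:00–12:15, 13:15–13:45, 14:15–15:45, 17:15–20:00.
Windows ≥ 30 min: 10:15–11:15, 13:15–13:45, 14:15–15:45, 17:15–20:00.
Latest start in the last window 17:15–20:00 is 20:00 − 30 min = 19:30.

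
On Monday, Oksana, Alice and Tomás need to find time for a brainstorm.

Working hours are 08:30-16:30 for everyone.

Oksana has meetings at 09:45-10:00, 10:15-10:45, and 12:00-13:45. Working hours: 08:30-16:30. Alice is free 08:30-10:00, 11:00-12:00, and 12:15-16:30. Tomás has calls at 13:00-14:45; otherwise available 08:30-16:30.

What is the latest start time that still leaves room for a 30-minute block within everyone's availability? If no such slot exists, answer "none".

16:00

Oksana free within 08:30–16:30: 08:30–09:45, 10:00–10:15, 10:45–12:00, 13:45–16:30.
Tomás free within 08:30–16:30: 08:30–13:00, 14:45–16:30.
Oksana ∩ Alice: 08:30–09:45, 11:00–12:00, 13:45–16:30.
Oksana ∩ Alice ∩ Tomás: 08:30–09:45, 11:00–12:00, 14:45–16:30.
Windows ≥ 30 min: 08:30–09:45, 11:00–12:00, 14:45–16:30.
Latest start in the last window 14:45–16:30 is 16:30 − 30 min = 16:00.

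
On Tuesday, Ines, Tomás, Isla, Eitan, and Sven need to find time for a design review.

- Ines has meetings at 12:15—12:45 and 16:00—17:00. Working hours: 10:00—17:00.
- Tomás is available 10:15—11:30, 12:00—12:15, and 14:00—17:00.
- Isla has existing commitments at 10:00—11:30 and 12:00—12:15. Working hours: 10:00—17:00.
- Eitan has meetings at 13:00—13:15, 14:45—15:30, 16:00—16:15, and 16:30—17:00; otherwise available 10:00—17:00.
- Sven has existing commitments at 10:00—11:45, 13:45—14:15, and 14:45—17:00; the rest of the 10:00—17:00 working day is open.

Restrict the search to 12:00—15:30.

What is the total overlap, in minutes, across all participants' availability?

Ines free within 10:00–17:00: 10:00–12:15, 12:45–16:00.
Isla free within 10:00–17:00: 11:30–12:00, 12:15–17:00.
Eitan free within 10:00–17:00: 10:00–13:00, 13:15–14:45, 15:30–16:00, 16:15–16:30.
Sven free within 10:00–17:00: 11:45–13:45, 14:15–14:45.
Ines ∩ Tomás: 10:15–11:30, 12:00–12:15, 14:00–16:00.
Ines ∩ Tomás ∩ Isla: 14:00–16:00.
Ines ∩ Tomás ∩ Isla ∩ Eitan: 14:00–14:45, 15:30–16:00.
Ines ∩ Tomás ∩ Isla ∩ Eitan ∩ Sven: 14:15–14:45.
Restricted to 12:00–15:30: 14:15–14:45.
Total common minutes: 30.

30 minutes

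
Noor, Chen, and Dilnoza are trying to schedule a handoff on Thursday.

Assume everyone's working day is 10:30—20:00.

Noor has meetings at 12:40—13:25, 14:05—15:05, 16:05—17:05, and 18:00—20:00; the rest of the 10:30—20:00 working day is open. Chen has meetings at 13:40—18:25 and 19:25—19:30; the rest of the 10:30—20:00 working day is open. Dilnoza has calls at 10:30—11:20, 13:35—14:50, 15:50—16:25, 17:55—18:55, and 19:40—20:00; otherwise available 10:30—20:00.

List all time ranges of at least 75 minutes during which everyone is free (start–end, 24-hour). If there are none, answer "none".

11:20–12:40

Noor free within 10:30–20:00: 10:30–12:40, 13:25–14:05, 15:05–16:05, 17:05–18:00.
Chen free within 10:30–20:00: 10:30–13:40, 18:25–19:25, 19:30–20:00.
Dilnoza free within 10:30–20:00: 11:20–13:35, 14:50–15:50, 16:25–17:55, 18:55–19:40.
Noor ∩ Chen: 10:30–12:40, 13:25–13:40.
Noor ∩ Chen ∩ Dilnoza: 11:20–12:40, 13:25–13:35.
Windows ≥ 75 min: 11:20–12:40.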